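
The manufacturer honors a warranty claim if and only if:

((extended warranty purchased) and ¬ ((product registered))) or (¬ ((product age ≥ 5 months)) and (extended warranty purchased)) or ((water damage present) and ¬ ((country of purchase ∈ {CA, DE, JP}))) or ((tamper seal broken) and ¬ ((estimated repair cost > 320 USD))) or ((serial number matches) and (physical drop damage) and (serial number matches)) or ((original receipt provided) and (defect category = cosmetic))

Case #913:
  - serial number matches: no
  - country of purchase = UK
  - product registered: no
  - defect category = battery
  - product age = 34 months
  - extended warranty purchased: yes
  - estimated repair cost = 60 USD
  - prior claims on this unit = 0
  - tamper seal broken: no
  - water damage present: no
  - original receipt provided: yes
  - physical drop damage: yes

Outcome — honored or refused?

Atomic conditions:
  extended warranty purchased: yes → true
  product registered: no → false
  product age ≥ 5 months: 34 ≥ 5 is true
  water damage present: no → false
  country of purchase ∈ {CA, DE, JP}: UK is not in the set → false
  tamper seal broken: no → false
  estimated repair cost > 320 USD: 60 > 320 is false
  serial number matches: no → false
  physical drop damage: yes → true
  original receipt provided: yes → true
  defect category = cosmetic: battery == cosmetic is false
Combine:
[1.2] NOT false = true
[1] true AND true = true
[2.1] NOT true = false
[2] false AND true = false
[3.2] NOT false = true
[3] false AND true = false
[4.2] NOT false = true
[4] false AND true = false
[5] false AND true AND false = false
[6] true AND false = false
[root] true OR false OR false OR false OR false OR false = true
Overall: true → honored

Honored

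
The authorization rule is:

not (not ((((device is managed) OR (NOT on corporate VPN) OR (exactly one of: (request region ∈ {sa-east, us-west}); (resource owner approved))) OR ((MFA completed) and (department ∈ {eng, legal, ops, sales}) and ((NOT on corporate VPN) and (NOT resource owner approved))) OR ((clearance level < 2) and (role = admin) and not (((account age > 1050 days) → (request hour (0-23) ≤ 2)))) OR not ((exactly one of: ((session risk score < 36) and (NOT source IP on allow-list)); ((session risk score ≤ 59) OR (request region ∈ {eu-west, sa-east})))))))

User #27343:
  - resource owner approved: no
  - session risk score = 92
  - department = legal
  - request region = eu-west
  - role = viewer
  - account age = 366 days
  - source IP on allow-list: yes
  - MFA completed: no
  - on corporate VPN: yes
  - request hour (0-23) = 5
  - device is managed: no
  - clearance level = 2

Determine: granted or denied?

Denied

Atomic conditions:
  device is managed: no → false
  NOT on corporate VPN: yes → false
  request region ∈ {sa-east, us-west}: eu-west is not in the set → false
  resource owner approved: no → false
  MFA completed: no → false
  department ∈ {eng, legal, ops, sales}: legal is in the set → true
  NOT resource owner approved: no → true
  clearance level < 2: 2 < 2 is false
  role = admin: viewer == admin is false
  account age > 1050 days: 366 > 1050 is false
  request hour (0-23) ≤ 2: 5 ≤ 2 is false
  session risk score < 36: 92 < 36 is false
  NOT source IP on allow-list: yes → false
  session risk score ≤ 59: 92 ≤ 59 is false
  request region ∈ {eu-west, sa-east}: eu-west is in the set → true
Combine:
[1.1.1.3] exactly-one(false, false) = false
[1.1.1] false OR false OR false = false
[1.1.2.3] false AND true = false
[1.1.2] false AND true AND false = false
[1.1.3.3.1] false → false (antecedent false ⇒ implication holds) = true
[1.1.3.3] NOT true = false
[1.1.3] false AND false AND false = false
[1.1.4.1.1] false AND false = false
[1.1.4.1.2] false OR true = true
[1.1.4.1] exactly-one(false, true) = true
[1.1.4] NOT true = false
[1.1] false OR false OR false OR false = false
[1] NOT false = true
[root] NOT true = false
Overall: false → denied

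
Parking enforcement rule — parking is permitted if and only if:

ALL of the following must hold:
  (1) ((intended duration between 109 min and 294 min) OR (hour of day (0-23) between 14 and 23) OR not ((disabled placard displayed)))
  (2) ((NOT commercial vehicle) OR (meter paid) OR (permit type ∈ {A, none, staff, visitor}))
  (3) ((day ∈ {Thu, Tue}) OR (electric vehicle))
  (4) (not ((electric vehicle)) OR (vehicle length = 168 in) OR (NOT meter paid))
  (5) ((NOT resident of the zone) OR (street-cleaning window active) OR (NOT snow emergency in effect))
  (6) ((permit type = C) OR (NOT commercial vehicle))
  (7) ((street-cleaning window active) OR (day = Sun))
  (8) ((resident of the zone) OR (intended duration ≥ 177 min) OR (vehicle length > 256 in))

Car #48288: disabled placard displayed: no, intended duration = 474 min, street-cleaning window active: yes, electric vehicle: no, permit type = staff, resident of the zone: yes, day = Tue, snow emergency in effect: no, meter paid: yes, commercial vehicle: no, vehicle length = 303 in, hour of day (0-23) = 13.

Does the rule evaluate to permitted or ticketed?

Permitted

Atomic conditions:
  intended duration between 109 min and 294 min: 474 in [109, 294] is false
  hour of day (0-23) between 14 and 23: 13 in [14, 23] is false
  disabled placard displayed: no → false
  NOT commercial vehicle: no → true
  meter paid: yes → true
  permit type ∈ {A, none, staff, visitor}: staff is in the set → true
  day ∈ {Thu, Tue}: Tue is in the set → true
  electric vehicle: no → false
  vehicle length = 168 in: 303 == 168 is false
  NOT meter paid: yes → false
  NOT resident of the zone: yes → false
  street-cleaning window active: yes → true
  NOT snow emergency in effect: no → true
  permit type = C: staff == C is false
  day = Sun: Tue == Sun is false
  resident of the zone: yes → true
  intended duration ≥ 177 min: 474 ≥ 177 is true
  vehicle length > 256 in: 303 > 256 is true
Combine:
[1.3] NOT false = true
[1] false OR false OR true = true
[2] true OR true OR true = true
[3] true OR false = true
[4.1] NOT false = true
[4] true OR false OR false = true
[5] false OR true OR true = true
[6] false OR true = true
[7] true OR false = true
[8] true OR true OR true = true
[root] true AND true AND true AND true AND true AND true AND true AND true = true
Overall: true → permitted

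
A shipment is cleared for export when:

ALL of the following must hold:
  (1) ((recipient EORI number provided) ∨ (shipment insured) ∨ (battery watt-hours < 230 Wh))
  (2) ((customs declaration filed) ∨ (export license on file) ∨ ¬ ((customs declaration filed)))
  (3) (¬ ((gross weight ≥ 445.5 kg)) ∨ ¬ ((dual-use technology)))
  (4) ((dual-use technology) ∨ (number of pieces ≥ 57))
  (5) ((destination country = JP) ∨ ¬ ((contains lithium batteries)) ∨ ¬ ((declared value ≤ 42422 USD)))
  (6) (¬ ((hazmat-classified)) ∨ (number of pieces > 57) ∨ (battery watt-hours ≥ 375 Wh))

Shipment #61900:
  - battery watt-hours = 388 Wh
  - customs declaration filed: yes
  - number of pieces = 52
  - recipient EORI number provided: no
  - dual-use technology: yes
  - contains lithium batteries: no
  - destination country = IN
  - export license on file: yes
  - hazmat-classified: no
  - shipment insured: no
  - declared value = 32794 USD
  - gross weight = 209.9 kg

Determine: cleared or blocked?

Atomic conditions:
  recipient EORI number provided: no → false
  shipment insured: no → false
  battery watt-hours < 230 Wh: 388 < 230 is false
  customs declaration filed: yes → true
  export license on file: yes → true
  gross weight ≥ 445.5 kg: 209.9 ≥ 445.5 is false
  dual-use technology: yes → true
  number of pieces ≥ 57: 52 ≥ 57 is false
  destination country = JP: IN == JP is false
  contains lithium batteries: no → false
  declared value ≤ 42422 USD: 32794 ≤ 42422 is true
  hazmat-classified: no → false
  number of pieces > 57: 52 > 57 is false
  battery watt-hours ≥ 375 Wh: 388 ≥ 375 is true
Combine:
[1] false OR false OR false = false
[2.3] NOT true = false
[2] true OR true OR false = true
[3.1] NOT false = true
[3.2] NOT true = false
[3] true OR false = true
[4] true OR false = true
[5.2] NOT false = true
[5.3] NOT true = false
[5] false OR true OR false = true
[6.1] NOT false = true
[6] true OR false OR true = true
[root] false AND true AND true AND true AND true AND true = false
Overall: false → blocked

Blocked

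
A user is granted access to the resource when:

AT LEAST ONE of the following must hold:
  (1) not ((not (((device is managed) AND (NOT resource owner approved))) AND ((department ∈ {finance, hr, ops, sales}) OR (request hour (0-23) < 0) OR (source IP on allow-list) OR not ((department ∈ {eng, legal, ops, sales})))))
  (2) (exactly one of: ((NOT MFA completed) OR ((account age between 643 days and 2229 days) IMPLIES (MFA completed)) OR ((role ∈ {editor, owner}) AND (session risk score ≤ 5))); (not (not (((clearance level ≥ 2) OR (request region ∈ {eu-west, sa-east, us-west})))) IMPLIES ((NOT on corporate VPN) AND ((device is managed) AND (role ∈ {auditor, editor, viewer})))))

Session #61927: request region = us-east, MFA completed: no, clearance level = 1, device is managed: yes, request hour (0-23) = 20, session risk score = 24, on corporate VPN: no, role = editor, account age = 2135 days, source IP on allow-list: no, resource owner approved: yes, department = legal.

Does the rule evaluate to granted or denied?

Atomic conditions:
  device is managed: yes → true
  NOT resource owner approved: yes → false
  department ∈ {finance, hr, ops, sales}: legal is not in the set → false
  request hour (0-23) < 0: 20 < 0 is false
  source IP on allow-list: no → false
  department ∈ {eng, legal, ops, sales}: legal is in the set → true
  NOT MFA completed: no → true
  account age between 643 days and 2229 days: 2135 in [643, 2229] is true
  MFA completed: no → false
  role ∈ {editor, owner}: editor is in the set → true
  session risk score ≤ 5: 24 ≤ 5 is false
  clearance level ≥ 2: 1 ≥ 2 is false
  request region ∈ {eu-west, sa-east, us-west}: us-east is not in the set → false
  NOT on corporate VPN: no → true
  role ∈ {auditor, editor, viewer}: editor is in the set → true
Combine:
[1.1.1.1] true AND false = false
[1.1.1] NOT false = true
[1.1.2.4] NOT true = false
[1.1.2] false OR false OR false OR false = false
[1.1] true AND false = false
[1] NOT false = true
[2.1.2] true → false = false
[2.1.3] true AND false = false
[2.1] true OR false OR false = true
[2.2.1.1.1] false OR false = false
[2.2.1.1] NOT false = true
[2.2.1] NOT true = false
[2.2.2.2] true AND true = true
[2.2.2] true AND true = true
[2.2] false → true (antecedent false ⇒ implication holds) = true
[2] exactly-one(true, true) = false
[root] true OR false = true
Overall: true → granted

Granted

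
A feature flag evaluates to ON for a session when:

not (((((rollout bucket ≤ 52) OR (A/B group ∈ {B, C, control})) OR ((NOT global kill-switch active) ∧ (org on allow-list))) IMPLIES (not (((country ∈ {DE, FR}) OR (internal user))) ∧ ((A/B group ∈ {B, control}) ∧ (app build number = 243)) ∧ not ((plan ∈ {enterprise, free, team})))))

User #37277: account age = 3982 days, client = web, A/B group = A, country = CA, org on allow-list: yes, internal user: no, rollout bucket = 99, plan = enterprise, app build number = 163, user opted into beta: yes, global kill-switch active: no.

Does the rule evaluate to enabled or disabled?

Atomic conditions:
  rollout bucket ≤ 52: 99 ≤ 52 is false
  A/B group ∈ {B, C, control}: A is not in the set → false
  NOT global kill-switch active: no → true
  org on allow-list: yes → true
  country ∈ {DE, FR}: CA is not in the set → false
  internal user: no → false
  A/B group ∈ {B, control}: A is not in the set → false
  app build number = 243: 163 == 243 is false
  plan ∈ {enterprise, free, team}: enterprise is in the set → true
Combine:
[1.1.1] false OR false = false
[1.1.2] true AND true = true
[1.1] false OR true = true
[1.2.1.1] false OR false = false
[1.2.1] NOT false = true
[1.2.2] false AND false = false
[1.2.3] NOT true = false
[1.2] true AND false AND false = false
[1] true → false = false
[root] NOT false = true
Overall: true → enabled

Enabled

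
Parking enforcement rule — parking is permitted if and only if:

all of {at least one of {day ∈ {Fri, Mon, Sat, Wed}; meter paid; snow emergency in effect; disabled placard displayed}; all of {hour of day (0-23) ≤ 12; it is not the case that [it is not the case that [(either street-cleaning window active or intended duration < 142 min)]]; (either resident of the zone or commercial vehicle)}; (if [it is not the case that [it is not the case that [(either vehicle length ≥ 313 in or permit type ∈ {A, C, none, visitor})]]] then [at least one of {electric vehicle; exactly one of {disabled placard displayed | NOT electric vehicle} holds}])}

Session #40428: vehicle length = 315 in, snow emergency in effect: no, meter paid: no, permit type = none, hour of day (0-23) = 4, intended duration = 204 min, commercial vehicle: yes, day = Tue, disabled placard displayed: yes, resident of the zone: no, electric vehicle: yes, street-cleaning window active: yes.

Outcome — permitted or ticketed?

Atomic conditions:
  day ∈ {Fri, Mon, Sat, Wed}: Tue is not in the set → false
  meter paid: no → false
  snow emergency in effect: no → false
  disabled placard displayed: yes → true
  hour of day (0-23) ≤ 12: 4 ≤ 12 is true
  street-cleaning window active: yes → true
  intended duration < 142 min: 204 < 142 is false
  resident of the zone: no → false
  commercial vehicle: yes → true
  vehicle length ≥ 313 in: 315 ≥ 313 is true
  permit type ∈ {A, C, none, visitor}: none is in the set → true
  electric vehicle: yes → true
  NOT electric vehicle: yes → false
Combine:
[1] false OR false OR false OR true = true
[2.2.1.1] true OR false = true
[2.2.1] NOT true = false
[2.2] NOT false = true
[2.3] false OR true = true
[2] true AND true AND true = true
[3.1.1.1] true OR true = true
[3.1.1] NOT true = false
[3.1] NOT false = true
[3.2.2] exactly-one(true, false) = true
[3.2] true OR true = true
[3] true → true = true
[root] true AND true AND true = true
Overall: true → permitted

Permitted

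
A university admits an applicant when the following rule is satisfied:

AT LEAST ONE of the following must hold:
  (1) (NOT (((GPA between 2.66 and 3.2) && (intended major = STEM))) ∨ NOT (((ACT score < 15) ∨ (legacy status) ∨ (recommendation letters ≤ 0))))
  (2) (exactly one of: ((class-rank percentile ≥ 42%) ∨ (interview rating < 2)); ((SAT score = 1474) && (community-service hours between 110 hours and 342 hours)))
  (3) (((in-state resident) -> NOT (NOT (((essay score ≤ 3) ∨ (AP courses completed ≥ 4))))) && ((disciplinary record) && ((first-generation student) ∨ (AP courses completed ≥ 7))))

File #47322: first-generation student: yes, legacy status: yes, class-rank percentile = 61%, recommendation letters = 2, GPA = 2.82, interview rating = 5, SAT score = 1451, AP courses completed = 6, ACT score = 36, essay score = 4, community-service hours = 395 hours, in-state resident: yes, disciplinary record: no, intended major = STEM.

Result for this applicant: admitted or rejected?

Atomic conditions:
  GPA between 2.66 and 3.2: 2.82 in [2.66, 3.2] is true
  intended major = STEM: STEM == STEM is true
  ACT score < 15: 36 < 15 is false
  legacy status: yes → true
  recommendation letters ≤ 0: 2 ≤ 0 is false
  class-rank percentile ≥ 42%: 61 ≥ 42 is true
  interview rating < 2: 5 < 2 is false
  SAT score = 1474: 1451 == 1474 is false
  community-service hours between 110 hours and 342 hours: 395 in [110, 342] is false
  in-state resident: yes → true
  essay score ≤ 3: 4 ≤ 3 is false
  AP courses completed ≥ 4: 6 ≥ 4 is true
  disciplinary record: no → false
  first-generation student: yes → true
  AP courses completed ≥ 7: 6 ≥ 7 is false
Combine:
[1.1.1] true AND true = true
[1.1] NOT true = false
[1.2.1] false OR true OR false = true
[1.2] NOT true = false
[1] false OR false = false
[2.1] true OR false = true
[2.2] false AND false = false
[2] exactly-one(true, false) = true
[3.1.2.1.1] false OR true = true
[3.1.2.1] NOT true = false
[3.1.2] NOT false = true
[3.1] true → true = true
[3.2.2] true OR false = true
[3.2] false AND true = false
[3] true AND false = false
[root] false OR true OR false = true
Overall: true → admitted

Admitted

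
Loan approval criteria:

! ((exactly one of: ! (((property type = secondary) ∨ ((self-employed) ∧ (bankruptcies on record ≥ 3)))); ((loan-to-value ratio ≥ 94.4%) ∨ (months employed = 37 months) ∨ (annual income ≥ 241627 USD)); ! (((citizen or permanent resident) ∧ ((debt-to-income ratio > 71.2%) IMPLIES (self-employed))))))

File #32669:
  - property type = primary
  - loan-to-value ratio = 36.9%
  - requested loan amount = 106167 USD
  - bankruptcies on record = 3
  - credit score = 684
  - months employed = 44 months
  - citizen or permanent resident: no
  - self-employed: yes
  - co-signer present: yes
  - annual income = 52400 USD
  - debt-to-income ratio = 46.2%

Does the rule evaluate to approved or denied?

Denied

Atomic conditions:
  property type = secondary: primary == secondary is false
  self-employed: yes → true
  bankruptcies on record ≥ 3: 3 ≥ 3 is true
  loan-to-value ratio ≥ 94.4%: 36.9 ≥ 94.4 is false
  months employed = 37 months: 44 == 37 is false
  annual income ≥ 241627 USD: 52400 ≥ 241627 is false
  citizen or permanent resident: no → false
  debt-to-income ratio > 71.2%: 46.2 > 71.2 is false
Combine:
[1.1.1.2] true AND true = true
[1.1.1] false OR true = true
[1.1] NOT true = false
[1.2] false OR false OR false = false
[1.3.1.2] false → true (antecedent false ⇒ implication holds) = true
[1.3.1] false AND true = false
[1.3] NOT false = true
[1] exactly-one(false, false, true) = true
[root] NOT true = false
Overall: false → denied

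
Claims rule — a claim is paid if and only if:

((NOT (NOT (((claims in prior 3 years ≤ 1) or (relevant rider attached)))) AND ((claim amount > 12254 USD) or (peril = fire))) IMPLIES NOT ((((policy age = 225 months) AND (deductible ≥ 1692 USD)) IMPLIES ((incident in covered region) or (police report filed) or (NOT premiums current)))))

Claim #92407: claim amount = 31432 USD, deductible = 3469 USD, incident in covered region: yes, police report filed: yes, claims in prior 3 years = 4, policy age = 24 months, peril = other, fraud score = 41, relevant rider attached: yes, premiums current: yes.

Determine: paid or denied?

Atomic conditions:
  claims in prior 3 years ≤ 1: 4 ≤ 1 is false
  relevant rider attached: yes → true
  claim amount > 12254 USD: 31432 > 12254 is true
  peril = fire: other == fire is false
  policy age = 225 months: 24 == 225 is false
  deductible ≥ 1692 USD: 3469 ≥ 1692 is true
  incident in covered region: yes → true
  police report filed: yes → true
  NOT premiums current: yes → false
Combine:
[1.1.1.1] false OR true = true
[1.1.1] NOT true = false
[1.1] NOT false = true
[1.2] true OR false = true
[1] true AND true = true
[2.1.1] false AND true = false
[2.1.2] true OR true OR false = true
[2.1] false → true (antecedent false ⇒ implication holds) = true
[2] NOT true = false
[root] true → false = false
Overall: false → denied

Denied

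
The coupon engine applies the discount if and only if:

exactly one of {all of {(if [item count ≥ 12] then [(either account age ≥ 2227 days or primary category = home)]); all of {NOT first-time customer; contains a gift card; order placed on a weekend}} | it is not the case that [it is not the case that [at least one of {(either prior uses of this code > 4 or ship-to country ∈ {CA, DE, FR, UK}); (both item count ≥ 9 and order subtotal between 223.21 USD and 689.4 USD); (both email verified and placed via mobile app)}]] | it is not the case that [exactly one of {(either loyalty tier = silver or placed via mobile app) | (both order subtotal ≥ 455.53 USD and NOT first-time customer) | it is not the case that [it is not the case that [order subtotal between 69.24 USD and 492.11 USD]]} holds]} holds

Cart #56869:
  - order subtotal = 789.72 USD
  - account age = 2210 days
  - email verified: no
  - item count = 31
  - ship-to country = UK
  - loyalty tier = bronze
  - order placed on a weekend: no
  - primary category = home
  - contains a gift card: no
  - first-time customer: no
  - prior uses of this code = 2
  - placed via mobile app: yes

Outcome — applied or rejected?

Rejected

Atomic conditions:
  item count ≥ 12: 31 ≥ 12 is true
  account age ≥ 2227 days: 2210 ≥ 2227 is false
  primary category = home: home == home is true
  NOT first-time customer: no → true
  contains a gift card: no → false
  order placed on a weekend: no → false
  prior uses of this code > 4: 2 > 4 is false
  ship-to country ∈ {CA, DE, FR, UK}: UK is in the set → true
  item count ≥ 9: 31 ≥ 9 is true
  order subtotal between 223.21 USD and 689.4 USD: 789.72 in [223.21, 689.4] is false
  email verified: no → false
  placed via mobile app: yes → true
  loyalty tier = silver: bronze == silver is false
  order subtotal ≥ 455.53 USD: 789.72 ≥ 455.53 is true
  order subtotal between 69.24 USD and 492.11 USD: 789.72 in [69.24, 492.11] is false
Combine:
[1.1.2] false OR true = true
[1.1] true → true = true
[1.2] true AND false AND false = false
[1] true AND false = false
[2.1.1.1] false OR true = true
[2.1.1.2] true AND false = false
[2.1.1.3] false AND true = false
[2.1.1] true OR false OR false = true
[2.1] NOT true = false
[2] NOT false = true
[3.1.1] false OR true = true
[3.1.2] true AND true = true
[3.1.3.1] NOT false = true
[3.1.3] NOT true = false
[3.1] exactly-one(true, true, false) = false
[3] NOT false = true
[root] exactly-one(false, true, true) = false
Overall: false → rejected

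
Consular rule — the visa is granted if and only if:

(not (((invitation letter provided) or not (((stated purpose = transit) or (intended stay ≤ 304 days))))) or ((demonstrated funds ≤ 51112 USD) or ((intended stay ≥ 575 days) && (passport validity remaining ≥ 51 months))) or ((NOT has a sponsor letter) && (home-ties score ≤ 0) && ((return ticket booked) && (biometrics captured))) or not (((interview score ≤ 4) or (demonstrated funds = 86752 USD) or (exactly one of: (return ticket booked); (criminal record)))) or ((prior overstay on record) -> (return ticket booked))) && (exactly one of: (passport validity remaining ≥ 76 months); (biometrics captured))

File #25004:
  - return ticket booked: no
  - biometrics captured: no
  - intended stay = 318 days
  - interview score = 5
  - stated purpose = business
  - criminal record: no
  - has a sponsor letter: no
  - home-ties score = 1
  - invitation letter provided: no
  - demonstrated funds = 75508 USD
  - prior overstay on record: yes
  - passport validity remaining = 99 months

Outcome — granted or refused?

Atomic conditions:
  invitation letter provided: no → false
  stated purpose = transit: business == transit is false
  intended stay ≤ 304 days: 318 ≤ 304 is false
  demonstrated funds ≤ 51112 USD: 75508 ≤ 51112 is false
  intended stay ≥ 575 days: 318 ≥ 575 is false
  passport validity remaining ≥ 51 months: 99 ≥ 51 is true
  NOT has a sponsor letter: no → true
  home-ties score ≤ 0: 1 ≤ 0 is false
  return ticket booked: no → false
  biometrics captured: no → false
  interview score ≤ 4: 5 ≤ 4 is false
  demonstrated funds = 86752 USD: 75508 == 86752 is false
  criminal record: no → false
  prior overstay on record: yes → true
  passport validity remaining ≥ 76 months: 99 ≥ 76 is true
Combine:
[1.1.1.2.1] false OR false = false
[1.1.1.2] NOT false = true
[1.1.1] false OR true = true
[1.1] NOT true = false
[1.2.2] false AND true = false
[1.2] false OR false = false
[1.3.3] false AND false = false
[1.3] true AND false AND false = false
[1.4.1.3] exactly-one(false, false) = false
[1.4.1] false OR false OR false = false
[1.4] NOT false = true
[1.5] true → false = false
[1] false OR false OR false OR true OR false = true
[2] exactly-one(true, false) = true
[root] true AND true = true
Overall: true → granted

Granted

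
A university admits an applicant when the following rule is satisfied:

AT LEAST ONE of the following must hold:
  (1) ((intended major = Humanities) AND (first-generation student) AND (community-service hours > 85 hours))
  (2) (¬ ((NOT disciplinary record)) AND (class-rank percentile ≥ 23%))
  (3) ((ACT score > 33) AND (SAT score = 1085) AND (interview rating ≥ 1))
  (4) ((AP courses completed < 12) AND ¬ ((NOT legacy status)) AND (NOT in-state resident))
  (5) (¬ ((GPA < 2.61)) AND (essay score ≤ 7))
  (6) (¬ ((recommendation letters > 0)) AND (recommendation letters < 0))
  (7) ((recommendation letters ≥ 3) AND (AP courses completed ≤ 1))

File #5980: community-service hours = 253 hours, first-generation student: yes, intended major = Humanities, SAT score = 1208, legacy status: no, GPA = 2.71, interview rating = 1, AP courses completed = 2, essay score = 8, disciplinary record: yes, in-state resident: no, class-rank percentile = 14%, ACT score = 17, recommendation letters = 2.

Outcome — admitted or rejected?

Admitted

Atomic conditions:
  intended major = Humanities: Humanities == Humanities is true
  first-generation student: yes → true
  community-service hours > 85 hours: 253 > 85 is true
  NOT disciplinary record: yes → false
  class-rank percentile ≥ 23%: 14 ≥ 23 is false
  ACT score > 33: 17 > 33 is false
  SAT score = 1085: 1208 == 1085 is false
  interview rating ≥ 1: 1 ≥ 1 is true
  AP courses completed < 12: 2 < 12 is true
  NOT legacy status: no → true
  NOT in-state resident: no → true
  GPA < 2.61: 2.71 < 2.61 is false
  essay score ≤ 7: 8 ≤ 7 is false
  recommendation letters > 0: 2 > 0 is true
  recommendation letters < 0: 2 < 0 is false
  recommendation letters ≥ 3: 2 ≥ 3 is false
  AP courses completed ≤ 1: 2 ≤ 1 is false
Combine:
[1] true AND true AND true = true
[2.1] NOT false = true
[2] true AND false = false
[3] false AND false AND true = false
[4.2] NOT true = false
[4] true AND false AND true = false
[5.1] NOT false = true
[5] true AND false = false
[6.1] NOT true = false
[6] false AND false = false
[7] false AND false = false
[root] true OR false OR false OR false OR false OR false OR false = true
Overall: true → admitted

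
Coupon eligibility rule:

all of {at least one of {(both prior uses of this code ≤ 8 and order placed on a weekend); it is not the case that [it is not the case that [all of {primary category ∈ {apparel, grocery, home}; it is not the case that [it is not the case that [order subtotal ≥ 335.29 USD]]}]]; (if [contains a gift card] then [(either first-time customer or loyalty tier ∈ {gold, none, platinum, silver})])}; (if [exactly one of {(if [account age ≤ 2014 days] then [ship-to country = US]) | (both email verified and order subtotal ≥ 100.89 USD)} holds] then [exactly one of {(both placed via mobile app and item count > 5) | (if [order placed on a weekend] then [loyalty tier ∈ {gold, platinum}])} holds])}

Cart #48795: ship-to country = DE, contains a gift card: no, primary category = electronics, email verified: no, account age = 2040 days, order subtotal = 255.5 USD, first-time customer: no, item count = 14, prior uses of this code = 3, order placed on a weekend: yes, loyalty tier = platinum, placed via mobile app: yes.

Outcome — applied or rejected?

Rejected

Atomic conditions:
  prior uses of this code ≤ 8: 3 ≤ 8 is true
  order placed on a weekend: yes → true
  primary category ∈ {apparel, grocery, home}: electronics is not in the set → false
  order subtotal ≥ 335.29 USD: 255.5 ≥ 335.29 is false
  contains a gift card: no → false
  first-time customer: no → false
  loyalty tier ∈ {gold, none, platinum, silver}: platinum is in the set → true
  account age ≤ 2014 days: 2040 ≤ 2014 is false
  ship-to country = US: DE == US is false
  email verified: no → false
  order subtotal ≥ 100.89 USD: 255.5 ≥ 100.89 is true
  placed via mobile app: yes → true
  item count > 5: 14 > 5 is true
  loyalty tier ∈ {gold, platinum}: platinum is in the set → true
Combine:
[1.1] true AND true = true
[1.2.1.1.2.1] NOT false = true
[1.2.1.1.2] NOT true = false
[1.2.1.1] false AND false = false
[1.2.1] NOT false = true
[1.2] NOT true = false
[1.3.2] false OR true = true
[1.3] false → true (antecedent false ⇒ implication holds) = true
[1] true OR false OR true = true
[2.1.1] false → false (antecedent false ⇒ implication holds) = true
[2.1.2] false AND true = false
[2.1] exactly-one(true, false) = true
[2.2.1] true AND true = true
[2.2.2] true → true = true
[2.2] exactly-one(true, true) = false
[2] true → false = false
[root] true AND false = false
Overall: false → rejected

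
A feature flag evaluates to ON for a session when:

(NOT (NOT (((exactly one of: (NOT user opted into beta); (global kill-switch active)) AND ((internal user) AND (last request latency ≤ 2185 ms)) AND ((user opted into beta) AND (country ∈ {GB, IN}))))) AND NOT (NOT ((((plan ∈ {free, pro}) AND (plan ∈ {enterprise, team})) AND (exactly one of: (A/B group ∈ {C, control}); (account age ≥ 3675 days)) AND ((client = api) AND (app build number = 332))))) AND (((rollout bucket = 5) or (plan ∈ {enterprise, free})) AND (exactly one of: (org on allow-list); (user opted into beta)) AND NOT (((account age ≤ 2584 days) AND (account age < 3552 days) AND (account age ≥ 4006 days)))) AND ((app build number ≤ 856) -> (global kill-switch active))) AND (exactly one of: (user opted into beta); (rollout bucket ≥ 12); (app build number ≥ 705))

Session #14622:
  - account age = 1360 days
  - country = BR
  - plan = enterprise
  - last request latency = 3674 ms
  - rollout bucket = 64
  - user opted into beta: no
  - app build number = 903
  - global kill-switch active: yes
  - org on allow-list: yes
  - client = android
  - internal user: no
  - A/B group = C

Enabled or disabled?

Disabled

Atomic conditions:
  NOT user opted into beta: no → true
  global kill-switch active: yes → true
  internal user: no → false
  last request latency ≤ 2185 ms: 3674 ≤ 2185 is false
  user opted into beta: no → false
  country ∈ {GB, IN}: BR is not in the set → false
  plan ∈ {free, pro}: enterprise is not in the set → false
  plan ∈ {enterprise, team}: enterprise is in the set → true
  A/B group ∈ {C, control}: C is in the set → true
  account age ≥ 3675 days: 1360 ≥ 3675 is false
  client = api: android == api is false
  app build number = 332: 903 == 332 is false
  rollout bucket = 5: 64 == 5 is false
  plan ∈ {enterprise, free}: enterprise is in the set → true
  org on allow-list: yes → true
  account age ≤ 2584 days: 1360 ≤ 2584 is true
  account age < 3552 days: 1360 < 3552 is true
  account age ≥ 4006 days: 1360 ≥ 4006 is false
  app build number ≤ 856: 903 ≤ 856 is false
  rollout bucket ≥ 12: 64 ≥ 12 is true
  app build number ≥ 705: 903 ≥ 705 is true
Combine:
[1.1.1.1.1] exactly-one(true, true) = false
[1.1.1.1.2] false AND false = false
[1.1.1.1.3] false AND false = false
[1.1.1.1] false AND false AND false = false
[1.1.1] NOT false = true
[1.1] NOT true = false
[1.2.1.1.1] false AND true = false
[1.2.1.1.2] exactly-one(true, false) = true
[1.2.1.1.3] false AND false = false
[1.2.1.1] false AND true AND false = false
[1.2.1] NOT false = true
[1.2] NOT true = false
[1.3.1] false OR true = true
[1.3.2] exactly-one(true, false) = true
[1.3.3.1] true AND true AND false = false
[1.3.3] NOT false = true
[1.3] true AND true AND true = true
[1.4] false → true (antecedent false ⇒ implication holds) = true
[1] false AND false AND true AND true = false
[2] exactly-one(false, true, true) = false
[root] false AND false = false
Overall: false → disabled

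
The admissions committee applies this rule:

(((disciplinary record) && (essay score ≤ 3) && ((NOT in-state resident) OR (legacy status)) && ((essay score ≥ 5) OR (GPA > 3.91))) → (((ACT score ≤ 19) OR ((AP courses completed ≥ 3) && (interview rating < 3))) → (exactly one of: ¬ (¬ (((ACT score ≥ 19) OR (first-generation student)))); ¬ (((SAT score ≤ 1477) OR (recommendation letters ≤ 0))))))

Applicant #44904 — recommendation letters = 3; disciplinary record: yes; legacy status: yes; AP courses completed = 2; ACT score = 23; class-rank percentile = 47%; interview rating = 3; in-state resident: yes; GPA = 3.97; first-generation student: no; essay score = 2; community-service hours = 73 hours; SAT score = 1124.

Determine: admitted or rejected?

Admitted

Atomic conditions:
  disciplinary record: yes → true
  essay score ≤ 3: 2 ≤ 3 is true
  NOT in-state resident: yes → false
  legacy status: yes → true
  essay score ≥ 5: 2 ≥ 5 is false
  GPA > 3.91: 3.97 > 3.91 is true
  ACT score ≤ 19: 23 ≤ 19 is false
  AP courses completed ≥ 3: 2 ≥ 3 is false
  interview rating < 3: 3 < 3 is false
  ACT score ≥ 19: 23 ≥ 19 is true
  first-generation student: no → false
  SAT score ≤ 1477: 1124 ≤ 1477 is true
  recommendation letters ≤ 0: 3 ≤ 0 is false
Combine:
[1.3] false OR true = true
[1.4] false OR true = true
[1] true AND true AND true AND true = true
[2.1.2] false AND false = false
[2.1] false OR false = false
[2.2.1.1.1] true OR false = true
[2.2.1.1] NOT true = false
[2.2.1] NOT false = true
[2.2.2.1] true OR false = true
[2.2.2] NOT true = false
[2.2] exactly-one(true, false) = true
[2] false → true (antecedent false ⇒ implication holds) = true
[root] true → true = true
Overall: true → admitted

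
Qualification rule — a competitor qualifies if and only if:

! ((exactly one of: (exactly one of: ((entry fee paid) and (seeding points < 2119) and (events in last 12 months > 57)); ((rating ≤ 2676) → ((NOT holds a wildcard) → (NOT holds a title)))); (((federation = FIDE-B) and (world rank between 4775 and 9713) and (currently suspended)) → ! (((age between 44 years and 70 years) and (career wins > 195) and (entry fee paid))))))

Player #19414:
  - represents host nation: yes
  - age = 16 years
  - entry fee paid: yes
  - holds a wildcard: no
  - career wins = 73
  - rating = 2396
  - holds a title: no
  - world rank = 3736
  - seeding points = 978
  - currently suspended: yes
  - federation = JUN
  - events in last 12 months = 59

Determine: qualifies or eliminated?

Eliminated

Atomic conditions:
  entry fee paid: yes → true
  seeding points < 2119: 978 < 2119 is true
  events in last 12 months > 57: 59 > 57 is true
  rating ≤ 2676: 2396 ≤ 2676 is true
  NOT holds a wildcard: no → true
  NOT holds a title: no → true
  federation = FIDE-B: JUN == FIDE-B is false
  world rank between 4775 and 9713: 3736 in [4775, 9713] is false
  currently suspended: yes → true
  age between 44 years and 70 years: 16 in [44, 70] is false
  career wins > 195: 73 > 195 is false
Combine:
[1.1.1] true AND true AND true = true
[1.1.2.2] true → true = true
[1.1.2] true → true = true
[1.1] exactly-one(true, true) = false
[1.2.1] false AND false AND true = false
[1.2.2.1] false AND false AND true = false
[1.2.2] NOT false = true
[1.2] false → true (antecedent false ⇒ implication holds) = true
[1] exactly-one(false, true) = true
[root] NOT true = false
Overall: false → eliminated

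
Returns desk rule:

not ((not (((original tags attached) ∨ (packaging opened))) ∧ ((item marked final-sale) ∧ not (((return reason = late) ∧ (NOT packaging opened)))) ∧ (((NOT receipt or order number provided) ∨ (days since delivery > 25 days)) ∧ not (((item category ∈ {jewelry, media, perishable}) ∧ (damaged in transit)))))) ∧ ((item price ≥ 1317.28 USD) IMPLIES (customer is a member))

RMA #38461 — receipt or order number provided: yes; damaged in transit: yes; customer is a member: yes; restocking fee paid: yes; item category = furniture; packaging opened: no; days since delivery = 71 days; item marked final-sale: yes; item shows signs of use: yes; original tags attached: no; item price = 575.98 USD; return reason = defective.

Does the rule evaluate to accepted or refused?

Atomic conditions:
  original tags attached: no → false
  packaging opened: no → false
  item marked final-sale: yes → true
  return reason = late: defective == late is false
  NOT packaging opened: no → true
  NOT receipt or order number provided: yes → false
  days since delivery > 25 days: 71 > 25 is true
  item category ∈ {jewelry, media, perishable}: furniture is not in the set → false
  damaged in transit: yes → true
  item price ≥ 1317.28 USD: 575.98 ≥ 1317.28 is false
  customer is a member: yes → true
Combine:
[1.1.1.1] false OR false = false
[1.1.1] NOT false = true
[1.1.2.2.1] false AND true = false
[1.1.2.2] NOT false = true
[1.1.2] true AND true = true
[1.1.3.1] false OR true = true
[1.1.3.2.1] false AND true = false
[1.1.3.2] NOT false = true
[1.1.3] true AND true = true
[1.1] true AND true AND true = true
[1] NOT true = false
[2] false → true (antecedent false ⇒ implication holds) = true
[root] false AND true = false
Overall: false → refused

Refused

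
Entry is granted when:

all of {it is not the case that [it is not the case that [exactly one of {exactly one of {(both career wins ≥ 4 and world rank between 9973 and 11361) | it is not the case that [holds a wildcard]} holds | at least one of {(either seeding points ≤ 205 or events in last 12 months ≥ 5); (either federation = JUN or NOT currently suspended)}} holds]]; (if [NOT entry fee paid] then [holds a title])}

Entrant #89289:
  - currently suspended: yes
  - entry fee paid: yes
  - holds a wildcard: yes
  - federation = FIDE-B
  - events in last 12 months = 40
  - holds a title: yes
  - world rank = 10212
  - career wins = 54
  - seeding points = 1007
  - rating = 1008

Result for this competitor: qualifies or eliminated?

Atomic conditions:
  career wins ≥ 4: 54 ≥ 4 is true
  world rank between 9973 and 11361: 10212 in [9973, 11361] is true
  holds a wildcard: yes → true
  seeding points ≤ 205: 1007 ≤ 205 is false
  events in last 12 months ≥ 5: 40 ≥ 5 is true
  federation = JUN: FIDE-B == JUN is false
  NOT currently suspended: yes → false
  NOT entry fee paid: yes → false
  holds a title: yes → true
Combine:
[1.1.1.1.1] true AND true = true
[1.1.1.1.2] NOT true = false
[1.1.1.1] exactly-one(true, false) = true
[1.1.1.2.1] false OR true = true
[1.1.1.2.2] false OR false = false
[1.1.1.2] true OR false = true
[1.1.1] exactly-one(true, true) = false
[1.1] NOT false = true
[1] NOT true = false
[2] false → true (antecedent false ⇒ implication holds) = true
[root] false AND true = false
Overall: false → eliminated

Eliminated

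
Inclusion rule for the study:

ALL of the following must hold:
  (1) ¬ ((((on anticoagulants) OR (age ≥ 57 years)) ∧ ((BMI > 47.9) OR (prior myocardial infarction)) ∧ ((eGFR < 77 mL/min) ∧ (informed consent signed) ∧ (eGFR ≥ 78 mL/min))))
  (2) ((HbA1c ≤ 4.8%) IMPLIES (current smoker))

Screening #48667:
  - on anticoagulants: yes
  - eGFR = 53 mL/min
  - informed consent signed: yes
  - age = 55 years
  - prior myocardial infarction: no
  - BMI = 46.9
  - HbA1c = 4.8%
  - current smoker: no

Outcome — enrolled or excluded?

Excluded

Atomic conditions:
  on anticoagulants: yes → true
  age ≥ 57 years: 55 ≥ 57 is false
  BMI > 47.9: 46.9 > 47.9 is false
  prior myocardial infarction: no → false
  eGFR < 77 mL/min: 53 < 77 is true
  informed consent signed: yes → true
  eGFR ≥ 78 mL/min: 53 ≥ 78 is false
  HbA1c ≤ 4.8%: 4.8 ≤ 4.8 is true
  current smoker: no → false
Combine:
[1.1.1] true OR false = true
[1.1.2] false OR false = false
[1.1.3] true AND true AND false = false
[1.1] true AND false AND false = false
[1] NOT false = true
[2] true → false = false
[root] true AND false = false
Overall: false → excluded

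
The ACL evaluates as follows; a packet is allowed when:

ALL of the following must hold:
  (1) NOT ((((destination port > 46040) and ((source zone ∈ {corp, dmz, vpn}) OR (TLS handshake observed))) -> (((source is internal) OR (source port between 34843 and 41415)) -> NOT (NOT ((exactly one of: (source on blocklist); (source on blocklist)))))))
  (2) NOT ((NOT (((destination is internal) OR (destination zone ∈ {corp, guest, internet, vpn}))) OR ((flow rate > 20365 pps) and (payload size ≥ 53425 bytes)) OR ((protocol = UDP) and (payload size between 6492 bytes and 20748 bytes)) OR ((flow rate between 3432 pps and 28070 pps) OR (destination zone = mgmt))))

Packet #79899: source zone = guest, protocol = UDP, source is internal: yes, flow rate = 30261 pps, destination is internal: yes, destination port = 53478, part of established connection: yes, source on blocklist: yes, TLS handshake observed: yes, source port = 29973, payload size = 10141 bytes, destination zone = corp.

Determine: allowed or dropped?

Dropped

Atomic conditions:
  destination port > 46040: 53478 > 46040 is true
  source zone ∈ {corp, dmz, vpn}: guest is not in the set → false
  TLS handshake observed: yes → true
  source is internal: yes → true
  source port between 34843 and 41415: 29973 in [34843, 41415] is false
  source on blocklist: yes → true
  destination is internal: yes → true
  destination zone ∈ {corp, guest, internet, vpn}: corp is in the set → true
  flow rate > 20365 pps: 30261 > 20365 is true
  payload size ≥ 53425 bytes: 10141 ≥ 53425 is false
  protocol = UDP: UDP == UDP is true
  payload size between 6492 bytes and 20748 bytes: 10141 in [6492, 20748] is true
  flow rate between 3432 pps and 28070 pps: 30261 in [3432, 28070] is false
  destination zone = mgmt: corp == mgmt is false
Combine:
[1.1.1.2] false OR true = true
[1.1.1] true AND true = true
[1.1.2.1] true OR false = true
[1.1.2.2.1.1] exactly-one(true, true) = false
[1.1.2.2.1] NOT false = true
[1.1.2.2] NOT true = false
[1.1.2] true → false = false
[1.1] true → false = false
[1] NOT false = true
[2.1.1.1] true OR true = true
[2.1.1] NOT true = false
[2.1.2] true AND false = false
[2.1.3] true AND true = true
[2.1.4] false OR false = false
[2.1] false OR false OR true OR false = true
[2] NOT true = false
[root] true AND false = false
Overall: false → dropped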